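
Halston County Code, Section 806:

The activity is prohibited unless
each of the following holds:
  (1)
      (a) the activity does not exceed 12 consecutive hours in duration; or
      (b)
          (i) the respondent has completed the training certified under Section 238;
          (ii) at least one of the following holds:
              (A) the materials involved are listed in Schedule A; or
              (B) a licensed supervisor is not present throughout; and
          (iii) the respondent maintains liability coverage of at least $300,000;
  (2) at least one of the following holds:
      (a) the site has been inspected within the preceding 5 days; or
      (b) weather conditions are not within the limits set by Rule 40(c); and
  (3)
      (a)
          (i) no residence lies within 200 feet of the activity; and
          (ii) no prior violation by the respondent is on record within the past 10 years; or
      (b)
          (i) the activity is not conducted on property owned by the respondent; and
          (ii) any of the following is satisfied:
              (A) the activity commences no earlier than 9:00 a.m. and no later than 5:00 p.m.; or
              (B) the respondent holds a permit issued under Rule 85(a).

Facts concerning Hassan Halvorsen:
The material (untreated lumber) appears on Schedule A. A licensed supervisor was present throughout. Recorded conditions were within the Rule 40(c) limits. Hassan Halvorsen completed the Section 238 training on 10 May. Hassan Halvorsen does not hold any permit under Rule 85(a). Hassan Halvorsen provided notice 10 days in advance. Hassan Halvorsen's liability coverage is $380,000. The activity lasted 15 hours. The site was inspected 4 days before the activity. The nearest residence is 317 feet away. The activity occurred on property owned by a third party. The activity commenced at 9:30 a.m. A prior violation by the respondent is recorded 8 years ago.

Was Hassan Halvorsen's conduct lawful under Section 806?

Yes — lawful.

(a) ≤ 12 hrs duration — not satisfied.
(i) training certified — holds.
(A) Schedule A material — holds.
(B) not (supervisor present) — fails.
(ii) = T OR F = true.
(iii) coverage ≥ $300,000 — satisfied.
So (b) is satisfied (T AND T AND T).
So (1) is satisfied (F OR T).
(a) site inspected — met.
(b) not (weather ok) — not met.
So (2) is satisfied (T OR F).
(i) no residence in 200 ft — holds.
(ii) no prior violation — not satisfied.
(a) = T AND F = false.
(i) not (own property) — satisfied.
(A) start within hours — holds.
(B) holds permit — not satisfied.
So (ii) is satisfied (T OR F).
(b) = T AND T = true.
So (3) is satisfied (F OR T).
So Overall is satisfied (T AND T AND T).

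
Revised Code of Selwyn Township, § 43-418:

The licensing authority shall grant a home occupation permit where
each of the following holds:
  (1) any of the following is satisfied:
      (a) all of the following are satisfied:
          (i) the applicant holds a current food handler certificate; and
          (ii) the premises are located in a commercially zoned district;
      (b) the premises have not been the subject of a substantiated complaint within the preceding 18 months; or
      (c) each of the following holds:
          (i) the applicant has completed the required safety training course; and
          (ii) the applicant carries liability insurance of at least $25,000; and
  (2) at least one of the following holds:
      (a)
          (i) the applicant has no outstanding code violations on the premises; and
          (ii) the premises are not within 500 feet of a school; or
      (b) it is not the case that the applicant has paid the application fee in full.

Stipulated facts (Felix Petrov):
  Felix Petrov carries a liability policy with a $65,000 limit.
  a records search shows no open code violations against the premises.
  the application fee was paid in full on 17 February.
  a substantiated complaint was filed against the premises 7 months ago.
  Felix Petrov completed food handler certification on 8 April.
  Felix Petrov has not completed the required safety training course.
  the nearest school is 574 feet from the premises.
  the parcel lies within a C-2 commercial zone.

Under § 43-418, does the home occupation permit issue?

(i) food handler cert. — met.
(ii) commercially zoned — met.
So (a) is satisfied (T AND T).
(b) no complaint in 18 mo. — fails.
(i) safety training — not met.
(ii) insurance ≥ $25,000 — holds.
(c): F AND T → false.
(1) = T OR F OR F = true.
(i) no code violations — met.
(ii) ≥500 ft from school — satisfied.
(a) = T AND T = true.
(b) not (fee paid) — not satisfied.
So (2) is satisfied (T OR F).
Overall = T AND T = true.

Yes — granted.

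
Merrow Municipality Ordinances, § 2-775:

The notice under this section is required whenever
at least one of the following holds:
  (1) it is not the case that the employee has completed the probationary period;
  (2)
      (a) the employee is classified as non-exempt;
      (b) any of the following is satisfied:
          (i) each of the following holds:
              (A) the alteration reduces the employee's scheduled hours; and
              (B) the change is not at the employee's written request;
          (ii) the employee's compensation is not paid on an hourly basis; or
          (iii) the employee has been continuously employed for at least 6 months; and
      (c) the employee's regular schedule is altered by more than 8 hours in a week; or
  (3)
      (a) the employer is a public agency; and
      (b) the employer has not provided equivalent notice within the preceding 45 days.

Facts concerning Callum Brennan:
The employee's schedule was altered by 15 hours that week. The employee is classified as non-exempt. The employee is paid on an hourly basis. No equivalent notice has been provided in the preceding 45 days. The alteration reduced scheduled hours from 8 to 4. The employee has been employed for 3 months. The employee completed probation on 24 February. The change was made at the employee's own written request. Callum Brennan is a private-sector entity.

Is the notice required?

No — not required.

(1) not (past probation) — not satisfied.
(a) non-exempt — satisfied.
(A) hours reduced — holds.
(B) not employee-requested — not satisfied.
So (i) is not satisfied (T AND F).
(ii) not (hourly-paid) — fails.
(iii) tenure ≥ 6 mo. — fails.
(b): F OR F OR F → false.
(c) schedule shift > 8h — met.
So (2) is not satisfied (T AND F AND T).
(a) public agency — not met.
(b) no recent notice — holds.
So (3) is not satisfied (F AND T).
Overall = F OR F OR F = false.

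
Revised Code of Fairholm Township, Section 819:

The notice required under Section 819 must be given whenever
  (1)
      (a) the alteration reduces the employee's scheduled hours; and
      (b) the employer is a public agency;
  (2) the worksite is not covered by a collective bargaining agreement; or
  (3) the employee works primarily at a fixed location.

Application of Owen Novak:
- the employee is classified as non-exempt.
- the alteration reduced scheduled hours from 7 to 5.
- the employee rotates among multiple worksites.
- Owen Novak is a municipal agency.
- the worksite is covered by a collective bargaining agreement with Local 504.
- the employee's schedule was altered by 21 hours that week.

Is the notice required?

Yes — required.

(a) hours reduced — holds.
(b) public agency — holds.
(1): T AND T → true.
(2) no CBA — not met.
(3) fixed location — fails.
So Overall is satisfied (T OR F OR F).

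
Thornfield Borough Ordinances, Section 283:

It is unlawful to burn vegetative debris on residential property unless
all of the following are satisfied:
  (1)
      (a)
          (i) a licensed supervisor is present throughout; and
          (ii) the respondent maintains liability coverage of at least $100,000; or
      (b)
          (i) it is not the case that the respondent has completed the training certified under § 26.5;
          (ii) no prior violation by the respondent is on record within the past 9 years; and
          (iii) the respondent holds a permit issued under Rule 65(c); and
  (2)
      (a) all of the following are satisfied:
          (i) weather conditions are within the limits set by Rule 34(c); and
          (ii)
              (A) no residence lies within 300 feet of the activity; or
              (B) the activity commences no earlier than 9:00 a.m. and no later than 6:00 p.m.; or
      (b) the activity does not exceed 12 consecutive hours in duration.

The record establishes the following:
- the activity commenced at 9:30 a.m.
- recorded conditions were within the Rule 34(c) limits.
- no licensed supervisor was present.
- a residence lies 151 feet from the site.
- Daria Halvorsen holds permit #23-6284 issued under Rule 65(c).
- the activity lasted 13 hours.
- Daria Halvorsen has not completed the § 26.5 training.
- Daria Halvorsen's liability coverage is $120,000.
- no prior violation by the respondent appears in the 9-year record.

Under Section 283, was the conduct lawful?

(i) supervisor present — fails.
(ii) coverage ≥ $100,000 — met.
(a): F AND T → false.
(i) not (training certified) — holds.
(ii) no prior violation — met.
(iii) holds permit — holds.
(b): T AND T AND T → true.
So (1) is satisfied (F OR T).
(i) weather ok — holds.
(A) no residence in 300 ft — not met.
(B) start within hours — satisfied.
So (ii) is satisfied (F OR T).
So (a) is satisfied (T AND T).
(b) ≤ 12 hrs duration — not met.
So (2) is satisfied (T OR F).
Overall = T AND T = true.

Yes — lawful.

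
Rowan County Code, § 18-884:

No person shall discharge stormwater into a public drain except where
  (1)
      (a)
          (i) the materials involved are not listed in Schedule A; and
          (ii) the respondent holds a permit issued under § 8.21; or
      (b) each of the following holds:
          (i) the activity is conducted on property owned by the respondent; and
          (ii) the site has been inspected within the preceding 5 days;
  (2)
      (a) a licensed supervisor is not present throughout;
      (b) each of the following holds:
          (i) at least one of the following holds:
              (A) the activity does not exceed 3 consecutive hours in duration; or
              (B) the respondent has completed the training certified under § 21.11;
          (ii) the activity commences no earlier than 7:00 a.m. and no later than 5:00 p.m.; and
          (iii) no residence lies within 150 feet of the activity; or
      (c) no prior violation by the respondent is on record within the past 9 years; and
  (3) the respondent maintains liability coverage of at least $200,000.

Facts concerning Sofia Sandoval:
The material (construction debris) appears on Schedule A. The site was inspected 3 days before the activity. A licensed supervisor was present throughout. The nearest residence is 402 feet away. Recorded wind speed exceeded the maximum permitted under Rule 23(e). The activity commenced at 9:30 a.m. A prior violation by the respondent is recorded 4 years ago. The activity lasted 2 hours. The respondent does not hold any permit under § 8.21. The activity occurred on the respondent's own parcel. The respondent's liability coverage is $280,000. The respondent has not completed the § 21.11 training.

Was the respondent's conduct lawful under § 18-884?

(i) not (Schedule A material) — not satisfied.
(ii) holds permit — not satisfied.
(a): F AND F → false.
(i) own property — satisfied.
(ii) site inspected — met.
(b) = T AND T = true.
(1) = F OR T = true.
(a) not (supervisor present) — fails.
(A) ≤ 3 hrs duration — holds.
(B) training certified — fails.
So (i) is satisfied (T OR F).
(ii) start within hours — met.
(iii) no residence in 150 ft — met.
So (b) is satisfied (T AND T AND T).
(c) no prior violation — not met.
(2) = F OR T OR F = true.
(3) coverage ≥ $200,000 — met.
So Overall is satisfied (T AND T AND T).

Yes — lawful.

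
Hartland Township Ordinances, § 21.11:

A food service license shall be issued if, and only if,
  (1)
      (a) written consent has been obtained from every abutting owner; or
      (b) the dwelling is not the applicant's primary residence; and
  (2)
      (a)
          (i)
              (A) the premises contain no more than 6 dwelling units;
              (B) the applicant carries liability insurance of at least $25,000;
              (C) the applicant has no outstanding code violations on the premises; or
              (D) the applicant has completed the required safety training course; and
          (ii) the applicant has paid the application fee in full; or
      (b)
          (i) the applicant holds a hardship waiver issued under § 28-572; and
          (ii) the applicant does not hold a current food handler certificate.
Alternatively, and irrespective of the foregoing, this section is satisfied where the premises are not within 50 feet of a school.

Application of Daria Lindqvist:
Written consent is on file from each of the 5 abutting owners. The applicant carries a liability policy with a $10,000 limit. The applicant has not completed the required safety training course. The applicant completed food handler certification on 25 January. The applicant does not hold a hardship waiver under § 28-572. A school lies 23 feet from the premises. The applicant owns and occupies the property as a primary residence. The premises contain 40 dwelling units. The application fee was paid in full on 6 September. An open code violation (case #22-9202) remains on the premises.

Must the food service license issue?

(a) all abutters consent — met.
(b) not (primary residence) — not met.
(1): T OR F → true.
(A) ≤ 6 units — fails.
(B) insurance ≥ $25,000 — fails.
(C) no code violations — not satisfied.
(D) safety training — not satisfied.
(i) = F OR F OR F OR F = false.
(ii) fee paid — holds.
So (a) is not satisfied (F AND T).
(i) hardship waiver — not satisfied.
(ii) not (food handler cert.) — not satisfied.
(b) = F AND F = false.
So (2) is not satisfied (F OR F).
Overall: T AND F → false.
Exception (≥50 ft from school) — not satisfied.
Result: main false OR exception false → false.

No — denied.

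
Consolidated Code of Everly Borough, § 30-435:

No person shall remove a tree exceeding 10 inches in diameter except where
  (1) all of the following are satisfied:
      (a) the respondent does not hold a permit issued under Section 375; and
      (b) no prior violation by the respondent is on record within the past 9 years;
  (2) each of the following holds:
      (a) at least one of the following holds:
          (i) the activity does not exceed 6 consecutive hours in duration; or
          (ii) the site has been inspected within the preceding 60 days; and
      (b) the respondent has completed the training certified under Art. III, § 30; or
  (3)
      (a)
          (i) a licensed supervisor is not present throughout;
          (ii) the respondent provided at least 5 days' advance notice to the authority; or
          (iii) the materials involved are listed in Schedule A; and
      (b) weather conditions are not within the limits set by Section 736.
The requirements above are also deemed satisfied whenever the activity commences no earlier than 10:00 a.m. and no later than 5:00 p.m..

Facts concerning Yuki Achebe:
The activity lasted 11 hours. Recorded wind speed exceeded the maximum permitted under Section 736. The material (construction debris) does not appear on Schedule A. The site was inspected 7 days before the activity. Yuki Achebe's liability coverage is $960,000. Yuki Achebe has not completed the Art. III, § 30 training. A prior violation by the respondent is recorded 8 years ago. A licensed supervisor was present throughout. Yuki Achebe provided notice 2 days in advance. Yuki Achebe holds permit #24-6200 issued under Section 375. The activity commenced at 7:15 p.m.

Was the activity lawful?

(a) not (holds permit) — not met.
(b) no prior violation — fails.
So (1) is not satisfied (F AND F).
(i) ≤ 6 hrs duration — fails.
(ii) site inspected — met.
(a): F OR T → true.
(b) training certified — not met.
(2) = T AND F = false.
(i) not (supervisor present) — not met.
(ii) ≥5 days' notice — fails.
(iii) Schedule A material — not met.
So (a) is not satisfied (F OR F OR F).
(b) not (weather ok) — met.
So (3) is not satisfied (F AND T).
Overall: F OR F OR F → false.
Exception (start within hours) — not satisfied.
Result: main false OR exception false → false.

No — unlawful.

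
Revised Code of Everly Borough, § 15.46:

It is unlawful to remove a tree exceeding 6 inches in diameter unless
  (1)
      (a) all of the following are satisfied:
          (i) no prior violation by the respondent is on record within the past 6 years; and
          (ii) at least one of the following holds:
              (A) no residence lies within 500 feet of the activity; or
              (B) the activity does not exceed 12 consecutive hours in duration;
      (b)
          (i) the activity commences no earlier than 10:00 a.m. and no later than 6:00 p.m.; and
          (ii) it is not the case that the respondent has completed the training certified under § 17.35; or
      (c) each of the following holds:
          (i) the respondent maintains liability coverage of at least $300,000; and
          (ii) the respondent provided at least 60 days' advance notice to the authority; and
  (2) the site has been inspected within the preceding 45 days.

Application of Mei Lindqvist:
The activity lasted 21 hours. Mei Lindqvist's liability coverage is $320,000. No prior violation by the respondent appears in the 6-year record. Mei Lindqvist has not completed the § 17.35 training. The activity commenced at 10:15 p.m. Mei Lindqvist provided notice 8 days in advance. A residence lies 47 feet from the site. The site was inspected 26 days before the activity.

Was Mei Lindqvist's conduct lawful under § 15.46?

(i) no prior violation — met.
(A) no residence in 500 ft — not met.
(B) ≤ 12 hrs duration — fails.
(ii): F OR F → false.
(a) = T AND F = false.
(i) start within hours — fails.
(ii) not (training certified) — satisfied.
(b): F AND T → false.
(i) coverage ≥ $300,000 — met.
(ii) ≥60 days' notice — not satisfied.
(c): T AND F → false.
(1) = F OR F OR F = false.
(2) site inspected — holds.
So Overall is not satisfied (F AND T).

No — unlawful.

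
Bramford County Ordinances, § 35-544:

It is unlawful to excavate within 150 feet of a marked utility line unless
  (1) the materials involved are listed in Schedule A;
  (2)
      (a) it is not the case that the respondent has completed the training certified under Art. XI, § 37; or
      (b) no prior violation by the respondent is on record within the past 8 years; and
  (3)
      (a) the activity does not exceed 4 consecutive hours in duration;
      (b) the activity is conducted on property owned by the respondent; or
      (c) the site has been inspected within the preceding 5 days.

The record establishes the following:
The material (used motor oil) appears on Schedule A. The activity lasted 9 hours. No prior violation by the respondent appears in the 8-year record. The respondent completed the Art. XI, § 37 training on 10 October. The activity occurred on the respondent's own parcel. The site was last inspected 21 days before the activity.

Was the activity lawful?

(1) Schedule A material — holds.
(a) not (training certified) — not met.
(b) no prior violation — met.
So (2) is satisfied (F OR T).
(a) ≤ 4 hrs duration — not satisfied.
(b) own property — satisfied.
(c) site inspected — not satisfied.
So (3) is satisfied (F OR T OR F).
Overall: T AND T AND T → true.

Yes — lawful.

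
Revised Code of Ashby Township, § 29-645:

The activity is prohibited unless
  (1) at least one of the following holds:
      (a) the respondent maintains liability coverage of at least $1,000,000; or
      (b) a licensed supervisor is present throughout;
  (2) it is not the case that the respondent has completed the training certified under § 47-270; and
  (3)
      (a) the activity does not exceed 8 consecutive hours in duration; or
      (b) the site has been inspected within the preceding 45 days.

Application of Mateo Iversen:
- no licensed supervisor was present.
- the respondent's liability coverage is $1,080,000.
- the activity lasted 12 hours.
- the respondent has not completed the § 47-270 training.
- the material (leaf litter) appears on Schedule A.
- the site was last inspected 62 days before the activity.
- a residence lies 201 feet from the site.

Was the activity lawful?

(a) coverage ≥ $1,000,000 — holds.
(b) supervisor present — not met.
So (1) is satisfied (T OR F).
(2) not (training certified) — met.
(a) ≤ 8 hrs duration — not met.
(b) site inspected — fails.
(3) = F OR F = false.
So Overall is not satisfied (T AND T AND F).

No — unlawful.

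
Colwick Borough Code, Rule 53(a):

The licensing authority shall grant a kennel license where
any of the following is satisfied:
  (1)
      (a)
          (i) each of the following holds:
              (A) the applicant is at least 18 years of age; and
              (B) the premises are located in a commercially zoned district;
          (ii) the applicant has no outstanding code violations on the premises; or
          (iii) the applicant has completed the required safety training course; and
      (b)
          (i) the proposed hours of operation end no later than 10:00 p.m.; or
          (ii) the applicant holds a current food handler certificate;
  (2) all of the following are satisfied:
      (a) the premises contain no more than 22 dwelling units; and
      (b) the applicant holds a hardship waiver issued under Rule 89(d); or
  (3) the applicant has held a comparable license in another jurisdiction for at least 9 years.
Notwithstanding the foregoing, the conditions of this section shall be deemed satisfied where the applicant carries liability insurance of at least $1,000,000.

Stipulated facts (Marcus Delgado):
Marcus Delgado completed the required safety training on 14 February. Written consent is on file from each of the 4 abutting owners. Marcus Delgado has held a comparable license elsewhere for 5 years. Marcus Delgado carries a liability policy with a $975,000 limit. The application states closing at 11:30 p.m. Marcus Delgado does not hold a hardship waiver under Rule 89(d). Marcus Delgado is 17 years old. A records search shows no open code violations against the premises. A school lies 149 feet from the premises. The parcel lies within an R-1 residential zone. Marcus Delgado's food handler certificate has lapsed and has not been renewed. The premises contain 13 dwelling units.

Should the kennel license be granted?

No — denied.

(A) age ≥ 18 — not satisfied.
(B) commercially zoned — not satisfied.
(i) = F AND F = false.
(ii) no code violations — met.
(iii) safety training — satisfied.
(a): F OR T OR T → true.
(i) closes by 10 p.m. — fails.
(ii) food handler cert. — not satisfied.
So (b) is not satisfied (F OR F).
(1): T AND F → false.
(a) ≤ 22 units — holds.
(b) hardship waiver — fails.
(2): T AND F → false.
(3) prior license ≥ 9 yr — not satisfied.
Overall = F OR F OR F = false.
Exception (insurance ≥ $1,000,000) — not satisfied.
Result: main false OR exception false → false.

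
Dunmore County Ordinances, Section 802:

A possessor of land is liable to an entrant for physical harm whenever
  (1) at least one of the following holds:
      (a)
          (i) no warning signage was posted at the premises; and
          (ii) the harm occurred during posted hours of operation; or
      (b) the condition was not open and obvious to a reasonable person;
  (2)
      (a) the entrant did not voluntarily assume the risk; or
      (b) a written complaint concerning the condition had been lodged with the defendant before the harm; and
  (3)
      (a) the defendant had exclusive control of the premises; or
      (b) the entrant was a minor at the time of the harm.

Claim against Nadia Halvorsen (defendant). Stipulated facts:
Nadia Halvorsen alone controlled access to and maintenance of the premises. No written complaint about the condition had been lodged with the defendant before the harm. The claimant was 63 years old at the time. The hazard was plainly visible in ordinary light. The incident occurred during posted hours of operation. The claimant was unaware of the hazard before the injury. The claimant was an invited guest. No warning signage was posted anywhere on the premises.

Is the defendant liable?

Yes — liable.

(i) no signage posted — met.
(ii) during posted hours — holds.
So (a) is satisfied (T AND T).
(b) not open/obvious — not satisfied.
So (1) is satisfied (T OR F).
(a) no assumed risk — holds.
(b) complaint lodged — not satisfied.
(2) = T OR F = true.
(a) exclusive control — holds.
(b) entrant a minor — fails.
So (3) is satisfied (T OR F).
So Overall is satisfied (T AND T AND T).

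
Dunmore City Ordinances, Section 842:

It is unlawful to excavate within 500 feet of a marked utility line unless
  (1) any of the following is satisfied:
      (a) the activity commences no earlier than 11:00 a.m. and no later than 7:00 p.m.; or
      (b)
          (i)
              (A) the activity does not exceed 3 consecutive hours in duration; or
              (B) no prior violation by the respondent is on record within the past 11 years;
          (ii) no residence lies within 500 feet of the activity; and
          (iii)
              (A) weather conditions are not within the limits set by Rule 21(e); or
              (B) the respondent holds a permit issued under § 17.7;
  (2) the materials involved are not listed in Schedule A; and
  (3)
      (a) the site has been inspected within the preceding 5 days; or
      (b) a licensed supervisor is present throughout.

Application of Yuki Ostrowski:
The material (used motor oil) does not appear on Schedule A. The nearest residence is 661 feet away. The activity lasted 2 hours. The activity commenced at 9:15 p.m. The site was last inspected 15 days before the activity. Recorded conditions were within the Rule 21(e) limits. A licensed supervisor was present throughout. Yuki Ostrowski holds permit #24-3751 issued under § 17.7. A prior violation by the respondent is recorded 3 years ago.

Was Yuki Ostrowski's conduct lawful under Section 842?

Yes — lawful.

(a) start within hours — fails.
(A) ≤ 3 hrs duration — met.
(B) no prior violation — fails.
(i): T OR F → true.
(ii) no residence in 500 ft — holds.
(A) not (weather ok) — not met.
(B) holds permit — holds.
(iii): F OR T → true.
So (b) is satisfied (T AND T AND T).
(1): F OR T → true.
(2) not (Schedule A material) — holds.
(a) site inspected — not met.
(b) supervisor present — satisfied.
So (3) is satisfied (F OR T).
So Overall is satisfied (T AND T AND T).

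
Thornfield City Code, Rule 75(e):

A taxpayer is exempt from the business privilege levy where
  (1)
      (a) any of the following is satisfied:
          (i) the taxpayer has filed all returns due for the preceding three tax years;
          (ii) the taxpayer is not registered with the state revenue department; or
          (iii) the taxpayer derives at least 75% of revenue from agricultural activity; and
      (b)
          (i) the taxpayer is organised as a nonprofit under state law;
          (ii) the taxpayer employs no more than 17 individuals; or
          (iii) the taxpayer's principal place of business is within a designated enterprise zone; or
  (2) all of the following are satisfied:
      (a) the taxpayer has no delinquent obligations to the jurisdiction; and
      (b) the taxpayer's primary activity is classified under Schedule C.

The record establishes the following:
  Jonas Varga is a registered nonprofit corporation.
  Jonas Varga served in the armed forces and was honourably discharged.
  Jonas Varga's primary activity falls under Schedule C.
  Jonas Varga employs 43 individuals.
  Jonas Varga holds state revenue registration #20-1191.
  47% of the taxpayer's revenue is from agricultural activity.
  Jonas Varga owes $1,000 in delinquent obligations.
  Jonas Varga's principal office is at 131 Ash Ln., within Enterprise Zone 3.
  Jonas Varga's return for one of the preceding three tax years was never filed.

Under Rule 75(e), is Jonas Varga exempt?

No — not exempt.

(i) returns current — fails.
(ii) not (state-registered) — fails.
(iii) ≥75% agricultural — not satisfied.
(a): F OR F OR F → false.
(i) nonprofit — satisfied.
(ii) ≤ 17 employees — fails.
(iii) in enterprise zone — met.
(b) = T OR F OR T = true.
(1) = F AND T = false.
(a) no delinquency — fails.
(b) Schedule C activity — satisfied.
So (2) is not satisfied (F AND T).
So Overall is not satisfied (F OR F).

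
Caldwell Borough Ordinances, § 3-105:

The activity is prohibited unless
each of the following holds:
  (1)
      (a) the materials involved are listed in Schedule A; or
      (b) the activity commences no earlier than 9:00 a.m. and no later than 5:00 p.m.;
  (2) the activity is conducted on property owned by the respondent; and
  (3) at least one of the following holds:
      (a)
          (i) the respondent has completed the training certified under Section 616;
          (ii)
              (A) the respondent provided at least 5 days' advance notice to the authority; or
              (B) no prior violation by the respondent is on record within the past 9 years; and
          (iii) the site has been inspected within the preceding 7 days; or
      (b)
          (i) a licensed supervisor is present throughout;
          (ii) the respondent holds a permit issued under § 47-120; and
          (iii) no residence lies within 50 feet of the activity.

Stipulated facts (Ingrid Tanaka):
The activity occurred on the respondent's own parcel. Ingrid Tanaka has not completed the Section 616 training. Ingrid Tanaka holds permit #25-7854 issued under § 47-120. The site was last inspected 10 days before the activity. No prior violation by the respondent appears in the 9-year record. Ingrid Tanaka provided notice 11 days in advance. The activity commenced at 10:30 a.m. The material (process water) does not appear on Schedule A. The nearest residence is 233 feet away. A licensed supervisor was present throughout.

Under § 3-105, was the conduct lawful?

Yes — lawful.

(a) Schedule A material — not met.
(b) start within hours — holds.
(1): F OR T → true.
(2) own property — holds.
(i) training certified — not met.
(A) ≥5 days' notice — satisfied.
(B) no prior violation — holds.
(ii) = T OR T = true.
(iii) site inspected — not met.
So (a) is not satisfied (F AND T AND F).
(i) supervisor present — met.
(ii) holds permit — satisfied.
(iii) no residence in 50 ft — satisfied.
(b): T AND T AND T → true.
So (3) is satisfied (F OR T).
Overall = T AND T AND T = true.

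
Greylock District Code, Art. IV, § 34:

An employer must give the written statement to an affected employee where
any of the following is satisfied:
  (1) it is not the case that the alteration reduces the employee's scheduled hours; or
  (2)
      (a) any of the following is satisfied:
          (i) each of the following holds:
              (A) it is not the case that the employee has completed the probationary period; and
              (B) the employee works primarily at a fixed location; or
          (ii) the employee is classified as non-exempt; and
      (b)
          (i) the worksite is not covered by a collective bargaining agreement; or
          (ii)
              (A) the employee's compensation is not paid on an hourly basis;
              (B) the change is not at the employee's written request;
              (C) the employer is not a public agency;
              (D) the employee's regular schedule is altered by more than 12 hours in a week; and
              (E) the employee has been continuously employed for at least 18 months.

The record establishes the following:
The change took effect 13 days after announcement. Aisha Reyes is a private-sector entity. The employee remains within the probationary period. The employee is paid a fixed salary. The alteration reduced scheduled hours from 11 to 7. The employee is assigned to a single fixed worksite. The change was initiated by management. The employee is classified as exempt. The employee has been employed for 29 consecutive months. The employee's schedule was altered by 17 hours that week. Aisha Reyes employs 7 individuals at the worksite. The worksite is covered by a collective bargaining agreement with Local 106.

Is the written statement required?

Yes — required.

(1) not (hours reduced) — not met.
(A) not (past probation) — satisfied.
(B) fixed location — holds.
(i) = T AND T = true.
(ii) non-exempt — not satisfied.
(a) = T OR F = true.
(i) no CBA — not satisfied.
(A) not (hourly-paid) — satisfied.
(B) not employee-requested — met.
(C) not (public agency) — satisfied.
(D) schedule shift > 12h — satisfied.
(E) tenure ≥ 18 mo. — satisfied.
(ii): T AND T AND T AND T AND T → true.
So (b) is satisfied (F OR T).
So (2) is satisfied (T AND T).
So Overall is satisfied (F OR T).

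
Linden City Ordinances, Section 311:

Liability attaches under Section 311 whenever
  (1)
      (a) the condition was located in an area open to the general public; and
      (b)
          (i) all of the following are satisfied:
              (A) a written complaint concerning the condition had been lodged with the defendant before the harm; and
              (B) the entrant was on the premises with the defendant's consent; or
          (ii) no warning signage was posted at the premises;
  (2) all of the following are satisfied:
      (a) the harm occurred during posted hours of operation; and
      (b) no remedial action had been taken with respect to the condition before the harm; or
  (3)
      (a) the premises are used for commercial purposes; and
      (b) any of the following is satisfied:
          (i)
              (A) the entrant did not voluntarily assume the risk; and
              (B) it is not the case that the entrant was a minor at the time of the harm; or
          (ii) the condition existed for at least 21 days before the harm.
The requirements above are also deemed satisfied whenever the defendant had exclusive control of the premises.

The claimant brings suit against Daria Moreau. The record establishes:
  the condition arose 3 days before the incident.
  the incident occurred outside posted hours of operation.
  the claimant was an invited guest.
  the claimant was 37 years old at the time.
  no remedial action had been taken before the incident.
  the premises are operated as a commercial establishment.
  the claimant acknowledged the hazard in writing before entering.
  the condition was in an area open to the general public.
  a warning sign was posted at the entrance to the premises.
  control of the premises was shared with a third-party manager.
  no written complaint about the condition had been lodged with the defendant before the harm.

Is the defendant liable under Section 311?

(a) public area — satisfied.
(A) complaint lodged — not met.
(B) consent to enter — holds.
(i) = F AND T = false.
(ii) no signage posted — fails.
So (b) is not satisfied (F OR F).
(1): T AND F → false.
(a) during posted hours — not satisfied.
(b) no remedial action — satisfied.
(2): F AND T → false.
(a) commercial use — holds.
(A) no assumed risk — not satisfied.
(B) not (entrant a minor) — satisfied.
(i): F AND T → false.
(ii) condition ≥21 days old — fails.
So (b) is not satisfied (F OR F).
(3) = T AND F = false.
So Overall is not satisfied (F OR F OR F).
Exception (exclusive control) — not satisfied.
Result: main false OR exception false → false.

No — not liable.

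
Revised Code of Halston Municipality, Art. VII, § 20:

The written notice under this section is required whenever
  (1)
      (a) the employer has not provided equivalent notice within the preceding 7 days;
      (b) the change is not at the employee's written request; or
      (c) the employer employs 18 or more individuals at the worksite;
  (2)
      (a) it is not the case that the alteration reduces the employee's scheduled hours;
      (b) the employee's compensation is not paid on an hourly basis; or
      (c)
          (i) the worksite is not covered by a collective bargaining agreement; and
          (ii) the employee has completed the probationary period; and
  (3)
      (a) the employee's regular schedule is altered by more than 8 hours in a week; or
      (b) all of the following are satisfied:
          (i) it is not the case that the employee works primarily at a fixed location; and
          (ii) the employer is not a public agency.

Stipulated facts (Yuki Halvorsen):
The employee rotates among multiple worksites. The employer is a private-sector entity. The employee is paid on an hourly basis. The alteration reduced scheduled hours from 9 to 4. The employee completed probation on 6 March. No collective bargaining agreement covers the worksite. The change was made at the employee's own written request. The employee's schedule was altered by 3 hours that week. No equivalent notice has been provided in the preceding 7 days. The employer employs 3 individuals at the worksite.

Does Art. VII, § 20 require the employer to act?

(a) no recent notice — holds.
(b) not employee-requested — not met.
(c) ≥ 18 at site — fails.
(1) = T OR F OR F = true.
(a) not (hours reduced) — fails.
(b) not (hourly-paid) — fails.
(i) no CBA — holds.
(ii) past probation — met.
(c) = T AND T = true.
So (2) is satisfied (F OR F OR T).
(a) schedule shift > 8h — not satisfied.
(i) not (fixed location) — holds.
(ii) not (public agency) — holds.
(b) = T AND T = true.
(3): F OR T → true.
So Overall is satisfied (T AND T AND T).

Yes — required.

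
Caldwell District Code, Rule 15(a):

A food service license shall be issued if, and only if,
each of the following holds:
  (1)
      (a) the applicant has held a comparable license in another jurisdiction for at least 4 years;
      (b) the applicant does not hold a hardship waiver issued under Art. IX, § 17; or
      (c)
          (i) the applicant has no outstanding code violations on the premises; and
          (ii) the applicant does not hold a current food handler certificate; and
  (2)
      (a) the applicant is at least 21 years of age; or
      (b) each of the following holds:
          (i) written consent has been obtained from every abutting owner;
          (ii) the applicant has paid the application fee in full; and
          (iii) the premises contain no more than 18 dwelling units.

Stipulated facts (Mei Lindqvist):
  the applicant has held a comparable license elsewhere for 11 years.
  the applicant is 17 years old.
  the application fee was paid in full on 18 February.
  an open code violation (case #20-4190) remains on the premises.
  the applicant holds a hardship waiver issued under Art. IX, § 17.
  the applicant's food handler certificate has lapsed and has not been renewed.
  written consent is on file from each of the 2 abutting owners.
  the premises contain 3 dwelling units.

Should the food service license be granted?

(a) prior license ≥ 4 yr — satisfied.
(b) not (hardship waiver) — not satisfied.
(i) no code violations — fails.
(ii) not (food handler cert.) — satisfied.
(c) = F AND T = false.
(1): T OR F OR F → true.
(a) age ≥ 21 — not satisfied.
(i) all abutters consent — met.
(ii) fee paid — met.
(iii) ≤ 18 units — satisfied.
(b): T AND T AND T → true.
(2): F OR T → true.
So Overall is satisfied (T AND T).

Yes — granted.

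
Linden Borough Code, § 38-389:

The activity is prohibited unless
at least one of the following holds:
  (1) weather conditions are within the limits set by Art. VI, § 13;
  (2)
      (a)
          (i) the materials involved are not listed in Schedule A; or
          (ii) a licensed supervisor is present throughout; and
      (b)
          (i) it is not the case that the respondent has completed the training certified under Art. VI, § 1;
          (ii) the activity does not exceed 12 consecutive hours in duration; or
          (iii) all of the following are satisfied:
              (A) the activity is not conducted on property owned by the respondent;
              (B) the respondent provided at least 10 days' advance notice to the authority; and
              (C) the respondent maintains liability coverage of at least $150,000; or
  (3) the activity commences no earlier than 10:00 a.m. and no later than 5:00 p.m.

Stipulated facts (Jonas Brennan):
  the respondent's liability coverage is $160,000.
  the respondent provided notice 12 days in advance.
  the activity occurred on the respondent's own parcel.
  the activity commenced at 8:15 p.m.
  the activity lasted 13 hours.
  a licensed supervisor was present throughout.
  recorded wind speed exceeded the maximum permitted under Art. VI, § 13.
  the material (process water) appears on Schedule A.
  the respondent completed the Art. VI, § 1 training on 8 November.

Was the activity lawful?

(1) weather ok — fails.
(i) not (Schedule A material) — not satisfied.
(ii) supervisor present — satisfied.
So (a) is satisfied (F OR T).
(i) not (training certified) — not satisfied.
(ii) ≤ 12 hrs duration — not met.
(A) not (own property) — not satisfied.
(B) ≥10 days' notice — holds.
(C) coverage ≥ $150,000 — met.
(iii) = F AND T AND T = false.
(b) = F OR F OR F = false.
(2): T AND F → false.
(3) start within hours — not satisfied.
Overall: F OR F OR F → false.

No — unlawful.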